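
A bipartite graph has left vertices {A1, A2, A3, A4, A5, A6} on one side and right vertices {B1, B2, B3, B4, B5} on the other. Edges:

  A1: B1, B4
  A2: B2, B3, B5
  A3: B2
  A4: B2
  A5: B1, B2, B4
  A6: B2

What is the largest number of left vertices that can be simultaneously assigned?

Unit-capacity flow: source→left, listed edges, right→sink; max matching = max flow.
Augmenting path A1→B1 (+1); matched 1.
Augmenting path A2→B2 (+1); matched 2.
Augmenting path A5→B4 (+1); matched 3.
Augmenting path A3→B2→A2→B3 (+1); matched 4.
No augmenting path remains; maximum matching = 4.
König certificate: {A1, A2, A5, B2} is a vertex cover of size 4 (every listed pair touches it), so no matching can be larger.

4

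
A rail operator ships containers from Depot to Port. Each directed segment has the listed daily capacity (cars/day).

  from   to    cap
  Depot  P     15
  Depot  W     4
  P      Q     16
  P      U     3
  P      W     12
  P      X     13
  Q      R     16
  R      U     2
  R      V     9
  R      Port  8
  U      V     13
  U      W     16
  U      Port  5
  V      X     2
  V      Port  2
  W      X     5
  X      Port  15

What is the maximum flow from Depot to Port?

Augment Depot→P→U→Port: bottleneck 3, flow now 3.
Augment Depot→P→X→Port: bottleneck 12, flow now 15.
Augment Depot→W→X→Port: bottleneck 3, flow now 18.
Augment Depot→W→X→P→Q→R→Port: bottleneck 1, flow now 19. (uses reverse residual edge)
No augmenting path remains; maximum flow = 19.
In the residual graph, reachable from Depot: {Depot}.
Min-cut edges: Depot→P (15), Depot→W (4); capacity 15 + 4 = 19.
This cut is saturated, so no flow can exceed 19.

19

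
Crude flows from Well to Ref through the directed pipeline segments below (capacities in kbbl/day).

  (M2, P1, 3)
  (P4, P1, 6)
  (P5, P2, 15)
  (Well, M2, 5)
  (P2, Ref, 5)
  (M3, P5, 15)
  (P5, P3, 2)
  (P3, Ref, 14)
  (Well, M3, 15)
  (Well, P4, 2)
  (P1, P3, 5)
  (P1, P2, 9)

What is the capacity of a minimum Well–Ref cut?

Augment Well→P4→P1→P3→Ref: bottleneck 2, flow now 2.
Augment Well→M2→P1→P3→Ref: bottleneck 3, flow now 5.
Augment Well→M3→P5→P3→Ref: bottleneck 2, flow now 7.
Augment Well→M3→P5→P2→Ref: bottleneck 5, flow now 12.
No augmenting path remains; maximum flow = 12.
By max-flow min-cut, the minimum cut capacity equals the max flow.
In the residual graph, reachable from Well: {Well, M2, M3, P5, P2}.
Min-cut edges: Well→P4 (2), M2→P1 (3), P5→P3 (2), P2→Ref (5); capacity 2 + 3 + 2 + 5 = 12.

12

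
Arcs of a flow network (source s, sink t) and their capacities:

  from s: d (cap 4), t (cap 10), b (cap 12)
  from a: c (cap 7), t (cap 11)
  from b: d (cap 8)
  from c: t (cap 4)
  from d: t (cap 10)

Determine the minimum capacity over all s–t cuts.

Augment s→t: bottleneck 10, flow now 10.
Augment s→d→t: bottleneck 4, flow now 14.
Augment s→b→d→t: bottleneck 6, flow now 20.
No augmenting path remains; maximum flow = 20.
By max-flow min-cut, the minimum cut capacity equals the max flow.
In the residual graph, reachable from s: {s, b, d}.
Min-cut edges: s→t (10), d→t (10); capacity 10 + 10 = 20.

20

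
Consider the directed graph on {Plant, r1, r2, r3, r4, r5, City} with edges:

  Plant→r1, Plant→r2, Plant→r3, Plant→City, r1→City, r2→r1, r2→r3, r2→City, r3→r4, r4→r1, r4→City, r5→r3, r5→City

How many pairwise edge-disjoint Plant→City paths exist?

Assign every edge capacity 1; by Menger, the answer equals the max flow.
Path Plant→City (+1); total 1.
Path Plant→r1→City (+1); total 2.
Path Plant→r2→City (+1); total 3.
Path Plant→r3→r4→City (+1); total 4.
No residual Plant→City path; max flow = 4.
Certifying cut of size 4: {Plant→City, Plant→r1, Plant→r2, Plant→r3}.

4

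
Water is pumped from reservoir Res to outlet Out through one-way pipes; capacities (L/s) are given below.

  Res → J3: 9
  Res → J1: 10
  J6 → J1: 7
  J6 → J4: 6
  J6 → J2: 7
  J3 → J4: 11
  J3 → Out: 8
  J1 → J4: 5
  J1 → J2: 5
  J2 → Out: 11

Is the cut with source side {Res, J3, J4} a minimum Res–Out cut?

Given cut capacity: 10 + 8 = 18.
Augment Res→J3→Out: bottleneck 8, flow now 8.
Augment Res→J1→J2→Out: bottleneck 5, flow now 13.
No augmenting path remains; maximum flow = 13.
In the residual graph, reachable from Res: {Res, J3, J1, J4}.
Min-cut edges: J3→Out (8), J1→J2 (5); capacity 8 + 5 = 13.
Cut capacity 18 exceeds the max flow 13, so it is not minimum.

No — its capacity is 18, but the minimum cut has capacity 13.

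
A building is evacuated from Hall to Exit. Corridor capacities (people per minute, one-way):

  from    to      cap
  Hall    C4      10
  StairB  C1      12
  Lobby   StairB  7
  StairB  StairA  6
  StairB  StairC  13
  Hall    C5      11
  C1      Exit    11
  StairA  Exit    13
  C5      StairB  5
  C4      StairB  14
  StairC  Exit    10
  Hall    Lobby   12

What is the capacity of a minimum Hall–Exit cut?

Augment Hall→C5→StairB→StairA→Exit: bottleneck 5, flow now 5.
Augment Hall→C4→StairB→StairA→Exit: bottleneck 1, flow now 6.
Augment Hall→C4→StairB→C1→Exit: bottleneck 9, flow now 15.
Augment Hall→Lobby→StairB→C1→Exit: bottleneck 2, flow now 17.
Augment Hall→Lobby→StairB→StairC→Exit: bottleneck 5, flow now 22.
No augmenting path remains; maximum flow = 22.
By max-flow min-cut, the minimum cut capacity equals the max flow.
In the residual graph, reachable from Hall: {Hall, C5, Lobby}.
Min-cut edges: Hall→C4 (10), C5→StairB (5), Lobby→StairB (7); capacity 10 + 5 + 7 = 22.

22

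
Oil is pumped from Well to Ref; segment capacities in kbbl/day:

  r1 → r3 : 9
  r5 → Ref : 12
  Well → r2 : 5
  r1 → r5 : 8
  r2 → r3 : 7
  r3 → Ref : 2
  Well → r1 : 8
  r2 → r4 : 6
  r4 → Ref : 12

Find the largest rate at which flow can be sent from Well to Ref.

Augment Well→r1→r3→Ref: bottleneck 2, flow now 2.
Augment Well→r1→r5→Ref: bottleneck 6, flow now 8.
Augment Well→r2→r4→Ref: bottleneck 5, flow now 13.
No augmenting path remains; maximum flow = 13.
In the residual graph, reachable from Well: {Well}.
Min-cut edges: Well→r1 (8), Well→r2 (5); capacity 8 + 5 = 13.
This cut is saturated, so no flow can exceed 13.

13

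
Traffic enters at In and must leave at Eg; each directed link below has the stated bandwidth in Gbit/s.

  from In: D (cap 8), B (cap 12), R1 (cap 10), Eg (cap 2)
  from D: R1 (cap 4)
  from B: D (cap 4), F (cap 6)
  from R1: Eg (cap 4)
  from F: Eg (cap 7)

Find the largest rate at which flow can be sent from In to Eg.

12

Augment In→Eg: bottleneck 2, flow now 2.
Augment In→R1→Eg: bottleneck 4, flow now 6.
Augment In→B→F→Eg: bottleneck 6, flow now 12.
No augmenting path remains; maximum flow = 12.
In the residual graph, reachable from In: {In, D, B, R1}.
Min-cut edges: In→Eg (2), B→F (6), R1→Eg (4); capacity 2 + 6 + 4 = 12.
This cut is saturated, so no flow can exceed 12.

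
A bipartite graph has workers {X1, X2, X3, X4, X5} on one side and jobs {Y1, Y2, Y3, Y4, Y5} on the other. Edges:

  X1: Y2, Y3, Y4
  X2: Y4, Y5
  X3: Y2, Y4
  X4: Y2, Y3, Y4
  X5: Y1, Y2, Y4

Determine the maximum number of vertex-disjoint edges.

5

Unit-capacity flow: source→left, listed edges, right→sink; max matching = max flow.
Augmenting path X1→Y2 (+1); matched 1.
Augmenting path X2→Y4 (+1); matched 2.
Augmenting path X4→Y3 (+1); matched 3.
Augmenting path X5→Y1 (+1); matched 4.
Augmenting path X3→Y4→X2→Y5 (+1); matched 5.
No augmenting path remains; maximum matching = 5.
König certificate: {X1, X2, X3, X4, X5} is a vertex cover of size 5 (every listed pair touches it), so no matching can be larger.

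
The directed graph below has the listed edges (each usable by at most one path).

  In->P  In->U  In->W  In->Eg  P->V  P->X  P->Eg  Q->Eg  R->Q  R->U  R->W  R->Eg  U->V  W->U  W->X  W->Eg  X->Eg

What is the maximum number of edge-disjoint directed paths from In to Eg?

Assign every edge capacity 1; by Menger, the answer equals the max flow.
Path In→Eg (+1); total 1.
Path In→P→Eg (+1); total 2.
Path In→W→Eg (+1); total 3.
No residual In→Eg path; max flow = 3.
Certifying cut of size 3: {In→Eg, In→P, In→W}.

3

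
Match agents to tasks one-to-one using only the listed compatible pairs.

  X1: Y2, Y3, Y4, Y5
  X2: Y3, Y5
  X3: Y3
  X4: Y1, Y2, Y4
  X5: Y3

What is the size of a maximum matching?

4

Unit-capacity flow: source→left, listed edges, right→sink; max matching = max flow.
Augmenting path X1→Y2 (+1); matched 1.
Augmenting path X2→Y3 (+1); matched 2.
Augmenting path X4→Y1 (+1); matched 3.
Augmenting path X3→Y3→X2→Y5 (+1); matched 4.
No augmenting path remains; maximum matching = 4.
König certificate: {X1, X2, X4, Y3} is a vertex cover of size 4 (every listed pair touches it), so no matching can be larger.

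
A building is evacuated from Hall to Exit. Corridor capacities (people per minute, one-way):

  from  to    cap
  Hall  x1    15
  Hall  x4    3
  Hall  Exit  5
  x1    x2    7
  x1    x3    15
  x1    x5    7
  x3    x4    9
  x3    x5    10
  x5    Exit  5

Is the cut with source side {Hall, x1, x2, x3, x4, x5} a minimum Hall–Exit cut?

Given cut capacity: 5 + 5 = 10.
Augment Hall→Exit: bottleneck 5, flow now 5.
Augment Hall→x1→x5→Exit: bottleneck 5, flow now 10.
No augmenting path remains; maximum flow = 10.
Cut capacity 10 equals the max flow, so it is a minimum cut.

Yes — it is a minimum cut (capacity 10).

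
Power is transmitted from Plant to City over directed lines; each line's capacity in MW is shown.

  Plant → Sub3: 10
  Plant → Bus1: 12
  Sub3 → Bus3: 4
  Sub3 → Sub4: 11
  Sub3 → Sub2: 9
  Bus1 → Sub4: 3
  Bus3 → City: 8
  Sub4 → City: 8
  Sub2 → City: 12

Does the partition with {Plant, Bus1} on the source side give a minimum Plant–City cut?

Yes — it is a minimum cut (capacity 13).

Given cut capacity: 10 + 3 = 13.
Augment Plant→Sub3→Bus3→City: bottleneck 4, flow now 4.
Augment Plant→Sub3→Sub4→City: bottleneck 6, flow now 10.
Augment Plant→Bus1→Sub4→City: bottleneck 2, flow now 12.
Augment Plant→Bus1→Sub4→Sub3→Sub2→City: bottleneck 1, flow now 13. (uses reverse residual edge)
No augmenting path remains; maximum flow = 13.
Cut capacity 13 equals the max flow, so it is a minimum cut.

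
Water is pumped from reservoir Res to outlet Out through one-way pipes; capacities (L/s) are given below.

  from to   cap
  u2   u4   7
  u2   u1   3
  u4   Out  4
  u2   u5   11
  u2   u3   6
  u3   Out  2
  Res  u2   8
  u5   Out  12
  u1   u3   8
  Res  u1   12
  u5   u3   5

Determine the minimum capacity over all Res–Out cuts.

Augment Res→u1→u3→Out: bottleneck 2, flow now 2.
Augment Res→u2→u4→Out: bottleneck 4, flow now 6.
Augment Res→u2→u5→Out: bottleneck 4, flow now 10.
No augmenting path remains; maximum flow = 10.
By max-flow min-cut, the minimum cut capacity equals the max flow.
In the residual graph, reachable from Res: {Res, u1, u3}.
Min-cut edges: Res→u2 (8), u3→Out (2); capacity 8 + 2 = 10.

10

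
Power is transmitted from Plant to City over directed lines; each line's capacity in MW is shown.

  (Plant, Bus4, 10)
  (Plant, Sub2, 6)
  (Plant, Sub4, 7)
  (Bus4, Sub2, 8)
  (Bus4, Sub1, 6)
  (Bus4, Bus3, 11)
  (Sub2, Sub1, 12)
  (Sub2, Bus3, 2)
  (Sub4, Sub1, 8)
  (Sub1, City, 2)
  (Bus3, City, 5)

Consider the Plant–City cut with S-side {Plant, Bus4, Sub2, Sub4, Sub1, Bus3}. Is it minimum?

Given cut capacity: 2 + 5 = 7.
Augment Plant→Bus4→Sub1→City: bottleneck 2, flow now 2.
Augment Plant→Bus4→Bus3→City: bottleneck 5, flow now 7.
No augmenting path remains; maximum flow = 7.
Cut capacity 7 equals the max flow, so it is a minimum cut.

Yes — it is a minimum cut (capacity 7).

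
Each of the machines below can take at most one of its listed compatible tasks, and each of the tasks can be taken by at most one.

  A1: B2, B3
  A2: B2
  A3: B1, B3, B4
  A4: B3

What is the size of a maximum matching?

3

Unit-capacity flow: source→left, listed edges, right→sink; max matching = max flow.
Augmenting path A1→B2 (+1); matched 1.
Augmenting path A3→B1 (+1); matched 2.
Augmenting path A4→B3 (+1); matched 3.
No augmenting path remains; maximum matching = 3.
König certificate: {A3, B2, B3} is a vertex cover of size 3 (every listed pair touches it), so no matching can be larger.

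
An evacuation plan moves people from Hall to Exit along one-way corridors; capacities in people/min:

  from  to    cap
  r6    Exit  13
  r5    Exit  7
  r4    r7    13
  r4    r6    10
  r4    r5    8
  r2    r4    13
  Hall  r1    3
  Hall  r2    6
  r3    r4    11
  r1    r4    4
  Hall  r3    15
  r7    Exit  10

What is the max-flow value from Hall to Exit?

Augment Hall→r1→r4→r5→Exit: bottleneck 3, flow now 3.
Augment Hall→r2→r4→r5→Exit: bottleneck 4, flow now 7.
Augment Hall→r2→r4→r6→Exit: bottleneck 2, flow now 9.
Augment Hall→r3→r4→r6→Exit: bottleneck 8, flow now 17.
Augment Hall→r3→r4→r7→Exit: bottleneck 3, flow now 20.
No augmenting path remains; maximum flow = 20.
In the residual graph, reachable from Hall: {Hall, r3}.
Min-cut edges: Hall→r1 (3), Hall→r2 (6), r3→r4 (11); capacity 3 + 6 + 11 = 20.
This cut is saturated, so no flow can exceed 20.

20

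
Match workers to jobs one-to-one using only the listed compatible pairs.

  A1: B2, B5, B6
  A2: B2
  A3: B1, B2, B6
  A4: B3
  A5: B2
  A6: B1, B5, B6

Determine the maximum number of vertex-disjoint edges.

Unit-capacity flow: source→left, listed edges, right→sink; max matching = max flow.
Augmenting path A1→B2 (+1); matched 1.
Augmenting path A3→B1 (+1); matched 2.
Augmenting path A4→B3 (+1); matched 3.
Augmenting path A6→B5 (+1); matched 4.
Augmenting path A2→B2→A1→B6 (+1); matched 5.
No augmenting path remains; maximum matching = 5.
König certificate: {A1, A3, A4, A6, B2} is a vertex cover of size 5 (every listed pair touches it), so no matching can be larger.

5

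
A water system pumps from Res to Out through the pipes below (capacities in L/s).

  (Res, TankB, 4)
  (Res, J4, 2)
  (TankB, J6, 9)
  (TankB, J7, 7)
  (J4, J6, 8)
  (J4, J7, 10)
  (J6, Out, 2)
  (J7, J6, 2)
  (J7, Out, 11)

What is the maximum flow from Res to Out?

Augment Res→TankB→J6→Out: bottleneck 2, flow now 2.
Augment Res→TankB→J7→Out: bottleneck 2, flow now 4.
Augment Res→J4→J7→Out: bottleneck 2, flow now 6.
No augmenting path remains; maximum flow = 6.
In the residual graph, reachable from Res: {Res}.
Min-cut edges: Res→TankB (4), Res→J4 (2); capacity 4 + 2 = 6.
This cut is saturated, so no flow can exceed 6.

6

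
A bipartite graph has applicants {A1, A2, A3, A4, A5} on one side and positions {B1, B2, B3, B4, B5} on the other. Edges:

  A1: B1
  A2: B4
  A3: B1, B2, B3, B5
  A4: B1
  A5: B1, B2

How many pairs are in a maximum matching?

4

Unit-capacity flow: source→left, listed edges, right→sink; max matching = max flow.
Augmenting path A1→B1 (+1); matched 1.
Augmenting path A2→B4 (+1); matched 2.
Augmenting path A3→B2 (+1); matched 3.
Augmenting path A5→B2→A3→B3 (+1); matched 4.
No augmenting path remains; maximum matching = 4.
König certificate: {A2, A3, A5, B1} is a vertex cover of size 4 (every listed pair touches it), so no matching can be larger.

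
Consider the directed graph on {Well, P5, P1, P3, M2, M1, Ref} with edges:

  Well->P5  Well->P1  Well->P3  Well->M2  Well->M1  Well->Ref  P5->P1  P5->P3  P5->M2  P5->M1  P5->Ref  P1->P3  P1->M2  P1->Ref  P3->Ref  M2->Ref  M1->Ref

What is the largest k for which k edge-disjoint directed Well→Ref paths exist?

Assign every edge capacity 1; by Menger, the answer equals the max flow.
Path Well→Ref (+1); total 1.
Path Well→P5→Ref (+1); total 2.
Path Well→P1→Ref (+1); total 3.
Path Well→P3→Ref (+1); total 4.
Path Well→M2→Ref (+1); total 5.
Path Well→M1→Ref (+1); total 6.
No residual Well→Ref path; max flow = 6.
Certifying cut of size 6: {Well→M1, Well→M2, Well→P1, Well→P3, Well→P5, Well→Ref}.

6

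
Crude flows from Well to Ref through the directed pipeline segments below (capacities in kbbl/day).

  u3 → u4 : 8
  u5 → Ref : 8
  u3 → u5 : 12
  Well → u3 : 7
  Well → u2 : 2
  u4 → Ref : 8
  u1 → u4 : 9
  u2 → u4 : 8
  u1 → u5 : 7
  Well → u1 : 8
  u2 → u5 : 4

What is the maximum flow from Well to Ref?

Augment Well→u1→u4→Ref: bottleneck 8, flow now 8.
Augment Well→u2→u5→Ref: bottleneck 2, flow now 10.
Augment Well→u3→u5→Ref: bottleneck 6, flow now 16.
No augmenting path remains; maximum flow = 16.
In the residual graph, reachable from Well: {Well, u1, u2, u3, u4, u5}.
Min-cut edges: u4→Ref (8), u5→Ref (8); capacity 8 + 8 = 16.
This cut is saturated, so no flow can exceed 16.

16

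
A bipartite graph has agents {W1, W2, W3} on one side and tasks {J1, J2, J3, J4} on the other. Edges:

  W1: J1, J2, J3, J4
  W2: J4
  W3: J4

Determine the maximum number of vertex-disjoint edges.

Unit-capacity flow: source→left, listed edges, right→sink; max matching = max flow.
Augmenting path W1→J1 (+1); matched 1.
Augmenting path W2→J4 (+1); matched 2.
No augmenting path remains; maximum matching = 2.
König certificate: {W1, J4} is a vertex cover of size 2 (every listed pair touches it), so no matching can be larger.

2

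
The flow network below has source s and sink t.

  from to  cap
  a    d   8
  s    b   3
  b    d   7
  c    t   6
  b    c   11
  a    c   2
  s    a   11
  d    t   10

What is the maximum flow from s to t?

Augment s→a→c→t: bottleneck 2, flow now 2.
Augment s→a→d→t: bottleneck 8, flow now 10.
Augment s→b→c→t: bottleneck 3, flow now 13.
No augmenting path remains; maximum flow = 13.
In the residual graph, reachable from s: {s, a}.
Min-cut edges: s→b (3), a→c (2), a→d (8); capacity 3 + 2 + 8 = 13.
This cut is saturated, so no flow can exceed 13.

13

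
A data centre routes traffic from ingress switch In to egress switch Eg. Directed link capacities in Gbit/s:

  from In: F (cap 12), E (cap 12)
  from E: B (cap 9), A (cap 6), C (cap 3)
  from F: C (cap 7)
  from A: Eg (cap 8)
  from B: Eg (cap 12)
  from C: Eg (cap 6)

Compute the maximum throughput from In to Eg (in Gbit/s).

Augment In→E→A→Eg: bottleneck 6, flow now 6.
Augment In→E→B→Eg: bottleneck 6, flow now 12.
Augment In→F→C→Eg: bottleneck 6, flow now 18.
No augmenting path remains; maximum flow = 18.
In the residual graph, reachable from In: {In, F, C}.
Min-cut edges: In→E (12), C→Eg (6); capacity 12 + 6 = 18.
This cut is saturated, so no flow can exceed 18.

18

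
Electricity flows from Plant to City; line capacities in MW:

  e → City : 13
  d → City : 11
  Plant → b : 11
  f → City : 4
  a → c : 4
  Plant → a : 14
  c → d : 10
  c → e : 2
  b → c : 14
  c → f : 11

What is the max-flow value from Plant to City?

Augment Plant→a→c→d→City: bottleneck 4, flow now 4.
Augment Plant→b→c→d→City: bottleneck 6, flow now 10.
Augment Plant→b→c→e→City: bottleneck 2, flow now 12.
Augment Plant→b→c→f→City: bottleneck 3, flow now 15.
No augmenting path remains; maximum flow = 15.
In the residual graph, reachable from Plant: {Plant, a}.
Min-cut edges: Plant→b (11), a→c (4); capacity 11 + 4 = 15.
This cut is saturated, so no flow can exceed 15.

15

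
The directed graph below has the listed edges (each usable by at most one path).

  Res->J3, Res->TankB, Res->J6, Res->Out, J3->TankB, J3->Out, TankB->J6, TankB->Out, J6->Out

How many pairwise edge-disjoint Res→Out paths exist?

4

Assign every edge capacity 1; by Menger, the answer equals the max flow.
Path Res→Out (+1); total 1.
Path Res→J3→Out (+1); total 2.
Path Res→TankB→Out (+1); total 3.
Path Res→J6→Out (+1); total 4.
No residual Res→Out path; max flow = 4.
Certifying cut of size 4: {Res→J3, Res→J6, Res→Out, Res→TankB}.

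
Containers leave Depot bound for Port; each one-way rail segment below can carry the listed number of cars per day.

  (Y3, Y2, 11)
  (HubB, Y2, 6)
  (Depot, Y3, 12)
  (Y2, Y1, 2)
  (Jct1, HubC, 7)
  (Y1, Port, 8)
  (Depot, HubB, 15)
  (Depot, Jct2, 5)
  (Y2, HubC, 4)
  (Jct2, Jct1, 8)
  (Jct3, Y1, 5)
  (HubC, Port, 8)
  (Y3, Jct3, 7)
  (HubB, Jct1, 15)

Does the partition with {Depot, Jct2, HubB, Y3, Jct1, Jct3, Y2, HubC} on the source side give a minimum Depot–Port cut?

Given cut capacity: 5 + 2 + 8 = 15.
Augment Depot→Jct2→Jct1→HubC→Port: bottleneck 5, flow now 5.
Augment Depot→HubB→Jct1→HubC→Port: bottleneck 2, flow now 7.
Augment Depot→HubB→Y2→HubC→Port: bottleneck 1, flow now 8.
Augment Depot→HubB→Y2→Y1→Port: bottleneck 2, flow now 10.
Augment Depot→Y3→Jct3→Y1→Port: bottleneck 5, flow now 15.
No augmenting path remains; maximum flow = 15.
Cut capacity 15 equals the max flow, so it is a minimum cut.

Yes — it is a minimum cut (capacity 15).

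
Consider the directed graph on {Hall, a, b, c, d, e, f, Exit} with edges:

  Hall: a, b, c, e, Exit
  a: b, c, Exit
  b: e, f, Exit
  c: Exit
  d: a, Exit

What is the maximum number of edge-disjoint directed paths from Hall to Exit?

Assign every edge capacity 1; by Menger, the answer equals the max flow.
Path Hall→Exit (+1); total 1.
Path Hall→a→Exit (+1); total 2.
Path Hall→b→Exit (+1); total 3.
Path Hall→c→Exit (+1); total 4.
No residual Hall→Exit path; max flow = 4.
Certifying cut of size 4: {Hall→Exit, Hall→a, Hall→b, Hall→c}.

4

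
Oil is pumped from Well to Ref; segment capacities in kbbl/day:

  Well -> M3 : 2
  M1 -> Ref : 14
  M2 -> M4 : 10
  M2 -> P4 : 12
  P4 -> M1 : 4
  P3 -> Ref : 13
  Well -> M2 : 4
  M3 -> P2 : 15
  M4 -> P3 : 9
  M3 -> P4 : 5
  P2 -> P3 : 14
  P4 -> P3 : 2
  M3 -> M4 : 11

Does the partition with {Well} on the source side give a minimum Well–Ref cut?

Yes — it is a minimum cut (capacity 6).

Given cut capacity: 4 + 2 = 6.
Augment Well→M2→P4→M1→Ref: bottleneck 4, flow now 4.
Augment Well→M3→P4→P3→Ref: bottleneck 2, flow now 6.
No augmenting path remains; maximum flow = 6.
Cut capacity 6 equals the max flow, so it is a minimum cut.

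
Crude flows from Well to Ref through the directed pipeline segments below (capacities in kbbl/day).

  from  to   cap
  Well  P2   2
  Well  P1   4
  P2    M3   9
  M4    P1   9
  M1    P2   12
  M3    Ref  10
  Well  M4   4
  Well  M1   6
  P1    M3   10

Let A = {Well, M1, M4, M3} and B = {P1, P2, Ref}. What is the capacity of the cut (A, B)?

37

Edges leaving {Well, M1, M4, M3}: Well→P1 (4), Well→P2 (2), M1→P2 (12), M4→P1 (9), M3→Ref (10).
Cut capacity = 4 + 2 + 12 + 9 + 10 = 37.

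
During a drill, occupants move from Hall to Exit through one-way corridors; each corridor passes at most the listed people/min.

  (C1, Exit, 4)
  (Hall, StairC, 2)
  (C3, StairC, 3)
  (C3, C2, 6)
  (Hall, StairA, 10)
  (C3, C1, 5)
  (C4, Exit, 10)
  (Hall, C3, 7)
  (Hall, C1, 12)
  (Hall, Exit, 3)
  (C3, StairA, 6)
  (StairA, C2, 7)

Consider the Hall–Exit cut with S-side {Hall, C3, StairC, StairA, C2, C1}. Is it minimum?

Yes — it is a minimum cut (capacity 7).

Given cut capacity: 3 + 4 = 7.
Augment Hall→Exit: bottleneck 3, flow now 3.
Augment Hall→C1→Exit: bottleneck 4, flow now 7.
No augmenting path remains; maximum flow = 7.
Cut capacity 7 equals the max flow, so it is a minimum cut.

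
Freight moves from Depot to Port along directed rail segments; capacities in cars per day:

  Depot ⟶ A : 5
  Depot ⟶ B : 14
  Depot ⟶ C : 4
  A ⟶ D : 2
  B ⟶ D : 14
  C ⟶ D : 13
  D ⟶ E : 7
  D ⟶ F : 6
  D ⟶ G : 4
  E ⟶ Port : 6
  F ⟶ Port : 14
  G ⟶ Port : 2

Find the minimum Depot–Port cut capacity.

Augment Depot→A→D→E→Port: bottleneck 2, flow now 2.
Augment Depot→B→D→E→Port: bottleneck 4, flow now 6.
Augment Depot→B→D→F→Port: bottleneck 6, flow now 12.
Augment Depot→B→D→G→Port: bottleneck 2, flow now 14.
No augmenting path remains; maximum flow = 14.
By max-flow min-cut, the minimum cut capacity equals the max flow.
In the residual graph, reachable from Depot: {Depot, A, B, C, D, E, G}.
Min-cut edges: D→F (6), E→Port (6), G→Port (2); capacity 6 + 6 + 2 = 14.

14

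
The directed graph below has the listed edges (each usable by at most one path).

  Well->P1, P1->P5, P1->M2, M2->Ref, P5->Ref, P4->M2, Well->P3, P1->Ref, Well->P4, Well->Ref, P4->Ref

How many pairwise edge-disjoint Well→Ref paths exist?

3

Assign every edge capacity 1; by Menger, the answer equals the max flow.
Path Well→Ref (+1); total 1.
Path Well→P1→Ref (+1); total 2.
Path Well→P4→Ref (+1); total 3.
No residual Well→Ref path; max flow = 3.
Certifying cut of size 3: {Well→P1, Well→P4, Well→Ref}.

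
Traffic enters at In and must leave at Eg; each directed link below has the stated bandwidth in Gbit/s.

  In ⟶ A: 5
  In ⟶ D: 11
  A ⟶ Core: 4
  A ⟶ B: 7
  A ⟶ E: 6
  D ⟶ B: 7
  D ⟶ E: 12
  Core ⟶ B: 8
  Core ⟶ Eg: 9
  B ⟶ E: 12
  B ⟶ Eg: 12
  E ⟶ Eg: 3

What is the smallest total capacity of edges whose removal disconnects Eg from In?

15

Augment In→A→Core→Eg: bottleneck 4, flow now 4.
Augment In→A→B→Eg: bottleneck 1, flow now 5.
Augment In→D→B→Eg: bottleneck 7, flow now 12.
Augment In→D→E→Eg: bottleneck 3, flow now 15.
No augmenting path remains; maximum flow = 15.
By max-flow min-cut, the minimum cut capacity equals the max flow.
In the residual graph, reachable from In: {In, D, E}.
Min-cut edges: In→A (5), D→B (7), E→Eg (3); capacity 5 + 7 + 3 = 15.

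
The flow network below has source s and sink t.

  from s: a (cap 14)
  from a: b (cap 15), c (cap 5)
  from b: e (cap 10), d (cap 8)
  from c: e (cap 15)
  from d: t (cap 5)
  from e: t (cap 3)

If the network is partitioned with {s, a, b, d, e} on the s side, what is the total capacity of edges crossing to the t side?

Edges leaving {s, a, b, d, e}: a→c (5), d→t (5), e→t (3).
Cut capacity = 5 + 5 + 3 = 13.

13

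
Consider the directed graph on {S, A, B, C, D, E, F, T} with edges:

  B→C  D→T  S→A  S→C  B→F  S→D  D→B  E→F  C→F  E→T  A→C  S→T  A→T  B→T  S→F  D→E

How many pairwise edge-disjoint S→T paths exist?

Assign every edge capacity 1; by Menger, the answer equals the max flow.
Path S→T (+1); total 1.
Path S→A→T (+1); total 2.
Path S→D→T (+1); total 3.
No residual S→T path; max flow = 3.
Certifying cut of size 3: {S→A, S→D, S→T}.

3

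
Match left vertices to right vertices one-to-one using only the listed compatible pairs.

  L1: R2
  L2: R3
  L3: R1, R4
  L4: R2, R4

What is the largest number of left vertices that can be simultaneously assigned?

4

Unit-capacity flow: source→left, listed edges, right→sink; max matching = max flow.
Augmenting path L1→R2 (+1); matched 1.
Augmenting path L2→R3 (+1); matched 2.
Augmenting path L3→R1 (+1); matched 3.
Augmenting path L4→R4 (+1); matched 4.
No augmenting path remains; maximum matching = 4.
König certificate: {L1, L2, L3, L4} is a vertex cover of size 4 (every listed pair touches it), so no matching can be larger.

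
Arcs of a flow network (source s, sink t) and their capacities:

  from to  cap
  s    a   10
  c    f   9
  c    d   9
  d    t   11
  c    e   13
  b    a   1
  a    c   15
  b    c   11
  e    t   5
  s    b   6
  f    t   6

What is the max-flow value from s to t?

16

Augment s→a→c→d→t: bottleneck 9, flow now 9.
Augment s→a→c→e→t: bottleneck 1, flow now 10.
Augment s→b→c→e→t: bottleneck 4, flow now 14.
Augment s→b→c→f→t: bottleneck 2, flow now 16.
No augmenting path remains; maximum flow = 16.
In the residual graph, reachable from s: {s}.
Min-cut edges: s→a (10), s→b (6); capacity 10 + 6 = 16.
This cut is saturated, so no flow can exceed 16.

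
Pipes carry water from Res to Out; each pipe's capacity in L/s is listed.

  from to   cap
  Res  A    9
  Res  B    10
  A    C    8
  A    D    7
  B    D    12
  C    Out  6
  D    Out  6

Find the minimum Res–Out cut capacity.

12

Augment Res→A→C→Out: bottleneck 6, flow now 6.
Augment Res→A→D→Out: bottleneck 3, flow now 9.
Augment Res→B→D→Out: bottleneck 3, flow now 12.
No augmenting path remains; maximum flow = 12.
By max-flow min-cut, the minimum cut capacity equals the max flow.
In the residual graph, reachable from Res: {Res, A, B, C, D}.
Min-cut edges: C→Out (6), D→Out (6); capacity 6 + 6 = 12.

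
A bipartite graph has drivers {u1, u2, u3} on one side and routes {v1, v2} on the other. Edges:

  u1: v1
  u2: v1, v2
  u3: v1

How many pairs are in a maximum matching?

Unit-capacity flow: source→left, listed edges, right→sink; max matching = max flow.
Augmenting path u1→v1 (+1); matched 1.
Augmenting path u2→v2 (+1); matched 2.
No augmenting path remains; maximum matching = 2.
König certificate: {u2, v1} is a vertex cover of size 2 (every listed pair touches it), so no matching can be larger.

2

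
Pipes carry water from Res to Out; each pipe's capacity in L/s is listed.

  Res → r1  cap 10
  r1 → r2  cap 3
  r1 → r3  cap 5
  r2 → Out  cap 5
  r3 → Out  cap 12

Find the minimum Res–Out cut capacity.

Augment Res→r1→r2→Out: bottleneck 3, flow now 3.
Augment Res→r1→r3→Out: bottleneck 5, flow now 8.
No augmenting path remains; maximum flow = 8.
By max-flow min-cut, the minimum cut capacity equals the max flow.
In the residual graph, reachable from Res: {Res, r1}.
Min-cut edges: r1→r2 (3), r1→r3 (5); capacity 3 + 5 = 8.

8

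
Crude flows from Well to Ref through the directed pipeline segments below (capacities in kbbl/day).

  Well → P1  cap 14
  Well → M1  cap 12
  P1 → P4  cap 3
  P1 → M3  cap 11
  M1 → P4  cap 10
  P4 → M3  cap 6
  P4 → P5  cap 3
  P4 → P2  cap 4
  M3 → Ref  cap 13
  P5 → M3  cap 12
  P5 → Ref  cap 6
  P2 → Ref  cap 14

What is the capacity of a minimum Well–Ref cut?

20

Augment Well→P1→M3→Ref: bottleneck 11, flow now 11.
Augment Well→P1→P4→M3→Ref: bottleneck 2, flow now 13.
Augment Well→P1→P4→P5→Ref: bottleneck 1, flow now 14.
Augment Well→M1→P4→P5→Ref: bottleneck 2, flow now 16.
Augment Well→M1→P4→P2→Ref: bottleneck 4, flow now 20.
No augmenting path remains; maximum flow = 20.
By max-flow min-cut, the minimum cut capacity equals the max flow.
In the residual graph, reachable from Well: {Well, P1, M1, P4, M3}.
Min-cut edges: P4→P5 (3), P4→P2 (4), M3→Ref (13); capacity 3 + 4 + 13 = 20.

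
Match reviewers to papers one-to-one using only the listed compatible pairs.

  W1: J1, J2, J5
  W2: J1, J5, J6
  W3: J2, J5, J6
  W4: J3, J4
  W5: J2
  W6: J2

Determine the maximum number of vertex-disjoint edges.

Unit-capacity flow: source→left, listed edges, right→sink; max matching = max flow.
Augmenting path W1→J1 (+1); matched 1.
Augmenting path W2→J5 (+1); matched 2.
Augmenting path W3→J2 (+1); matched 3.
Augmenting path W4→J3 (+1); matched 4.
Augmenting path W5→J2→W3→J6 (+1); matched 5.
No augmenting path remains; maximum matching = 5.
König certificate: {W1, W2, W3, W4, J2} is a vertex cover of size 5 (every listed pair touches it), so no matching can be larger.

5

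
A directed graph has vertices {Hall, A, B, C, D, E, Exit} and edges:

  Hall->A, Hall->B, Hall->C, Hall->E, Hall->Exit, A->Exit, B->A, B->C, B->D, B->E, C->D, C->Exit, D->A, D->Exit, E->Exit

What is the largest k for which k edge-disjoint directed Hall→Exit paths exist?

5

Assign every edge capacity 1; by Menger, the answer equals the max flow.
Path Hall→Exit (+1); total 1.
Path Hall→A→Exit (+1); total 2.
Path Hall→C→Exit (+1); total 3.
Path Hall→E→Exit (+1); total 4.
Path Hall→B→D→Exit (+1); total 5.
No residual Hall→Exit path; max flow = 5.
Certifying cut of size 5: {Hall→A, Hall→B, Hall→C, Hall→E, Hall→Exit}.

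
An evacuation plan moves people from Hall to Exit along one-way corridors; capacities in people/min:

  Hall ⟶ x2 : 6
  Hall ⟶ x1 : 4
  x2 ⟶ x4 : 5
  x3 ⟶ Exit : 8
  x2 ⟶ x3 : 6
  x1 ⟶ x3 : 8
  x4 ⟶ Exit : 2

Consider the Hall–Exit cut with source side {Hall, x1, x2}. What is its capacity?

Edges leaving {Hall, x1, x2}: x1→x3 (8), x2→x3 (6), x2→x4 (5).
Cut capacity = 8 + 6 + 5 = 19.

19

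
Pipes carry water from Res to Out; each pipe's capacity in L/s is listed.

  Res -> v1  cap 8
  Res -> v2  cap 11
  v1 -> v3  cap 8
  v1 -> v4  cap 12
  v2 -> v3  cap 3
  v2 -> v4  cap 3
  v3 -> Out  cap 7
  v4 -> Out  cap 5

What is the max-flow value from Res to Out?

12

Augment Res→v1→v3→Out: bottleneck 7, flow now 7.
Augment Res→v1→v4→Out: bottleneck 1, flow now 8.
Augment Res→v2→v4→Out: bottleneck 3, flow now 11.
Augment Res→v2→v3→v1→v4→Out: bottleneck 1, flow now 12. (uses reverse residual edge)
No augmenting path remains; maximum flow = 12.
In the residual graph, reachable from Res: {Res, v1, v2, v3, v4}.
Min-cut edges: v3→Out (7), v4→Out (5); capacity 7 + 5 = 12.
This cut is saturated, so no flow can exceed 12.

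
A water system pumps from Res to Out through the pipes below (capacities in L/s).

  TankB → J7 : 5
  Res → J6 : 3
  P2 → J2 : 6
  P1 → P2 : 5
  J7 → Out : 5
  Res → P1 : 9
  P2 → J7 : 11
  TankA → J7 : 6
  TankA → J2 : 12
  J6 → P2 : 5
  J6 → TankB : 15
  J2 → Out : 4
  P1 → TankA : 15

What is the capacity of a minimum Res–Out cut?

Augment Res→J6→P2→J2→Out: bottleneck 3, flow now 3.
Augment Res→P1→P2→J2→Out: bottleneck 1, flow now 4.
Augment Res→P1→P2→J7→Out: bottleneck 4, flow now 8.
Augment Res→P1→TankA→J7→Out: bottleneck 1, flow now 9.
No augmenting path remains; maximum flow = 9.
By max-flow min-cut, the minimum cut capacity equals the max flow.
In the residual graph, reachable from Res: {Res, J6, P1, P2, TankA, TankB, J2, J7}.
Min-cut edges: J2→Out (4), J7→Out (5); capacity 4 + 5 = 9.

9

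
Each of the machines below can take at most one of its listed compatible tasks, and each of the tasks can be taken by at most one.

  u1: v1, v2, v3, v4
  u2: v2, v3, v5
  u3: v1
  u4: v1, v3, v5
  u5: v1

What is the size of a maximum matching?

4

Unit-capacity flow: source→left, listed edges, right→sink; max matching = max flow.
Augmenting path u1→v1 (+1); matched 1.
Augmenting path u2→v2 (+1); matched 2.
Augmenting path u4→v3 (+1); matched 3.
Augmenting path u3→v1→u1→v4 (+1); matched 4.
No augmenting path remains; maximum matching = 4.
König certificate: {u1, u2, u4, v1} is a vertex cover of size 4 (every listed pair touches it), so no matching can be larger.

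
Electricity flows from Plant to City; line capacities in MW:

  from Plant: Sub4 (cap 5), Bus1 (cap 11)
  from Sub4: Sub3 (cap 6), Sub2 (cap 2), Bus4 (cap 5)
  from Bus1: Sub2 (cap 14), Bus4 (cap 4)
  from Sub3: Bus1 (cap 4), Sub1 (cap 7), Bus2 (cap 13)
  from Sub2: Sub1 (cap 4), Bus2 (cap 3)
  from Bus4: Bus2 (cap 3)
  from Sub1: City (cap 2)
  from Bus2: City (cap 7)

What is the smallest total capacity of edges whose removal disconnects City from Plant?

9

Augment Plant→Sub4→Sub3→Sub1→City: bottleneck 2, flow now 2.
Augment Plant→Sub4→Sub3→Bus2→City: bottleneck 3, flow now 5.
Augment Plant→Bus1→Sub2→Bus2→City: bottleneck 3, flow now 8.
Augment Plant→Bus1→Bus4→Bus2→City: bottleneck 1, flow now 9.
No augmenting path remains; maximum flow = 9.
By max-flow min-cut, the minimum cut capacity equals the max flow.
In the residual graph, reachable from Plant: {Plant, Sub4, Bus1, Sub3, Sub2, Bus4, Sub1, Bus2}.
Min-cut edges: Sub1→City (2), Bus2→City (7); capacity 2 + 7 = 9.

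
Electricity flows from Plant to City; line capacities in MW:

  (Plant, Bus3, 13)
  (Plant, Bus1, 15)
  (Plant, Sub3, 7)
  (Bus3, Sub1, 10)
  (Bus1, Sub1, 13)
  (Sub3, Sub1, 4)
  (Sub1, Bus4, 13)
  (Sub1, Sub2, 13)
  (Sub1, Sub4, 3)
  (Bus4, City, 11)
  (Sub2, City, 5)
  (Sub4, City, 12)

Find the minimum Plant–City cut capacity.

19

Augment Plant→Bus3→Sub1→Bus4→City: bottleneck 10, flow now 10.
Augment Plant→Bus1→Sub1→Bus4→City: bottleneck 1, flow now 11.
Augment Plant→Bus1→Sub1→Sub2→City: bottleneck 5, flow now 16.
Augment Plant→Bus1→Sub1→Sub4→City: bottleneck 3, flow now 19.
No augmenting path remains; maximum flow = 19.
By max-flow min-cut, the minimum cut capacity equals the max flow.
In the residual graph, reachable from Plant: {Plant, Bus3, Bus1, Sub3, Sub1, Bus4, Sub2}.
Min-cut edges: Sub1→Sub4 (3), Bus4→City (11), Sub2→City (5); capacity 3 + 11 + 5 = 19.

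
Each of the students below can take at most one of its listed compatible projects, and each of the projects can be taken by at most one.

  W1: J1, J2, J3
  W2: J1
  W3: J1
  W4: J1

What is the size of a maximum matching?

2

Unit-capacity flow: source→left, listed edges, right→sink; max matching = max flow.
Augmenting path W1→J1 (+1); matched 1.
Augmenting path W2→J1→W1→J2 (+1); matched 2.
No augmenting path remains; maximum matching = 2.
König certificate: {W1, J1} is a vertex cover of size 2 (every listed pair touches it), so no matching can be larger.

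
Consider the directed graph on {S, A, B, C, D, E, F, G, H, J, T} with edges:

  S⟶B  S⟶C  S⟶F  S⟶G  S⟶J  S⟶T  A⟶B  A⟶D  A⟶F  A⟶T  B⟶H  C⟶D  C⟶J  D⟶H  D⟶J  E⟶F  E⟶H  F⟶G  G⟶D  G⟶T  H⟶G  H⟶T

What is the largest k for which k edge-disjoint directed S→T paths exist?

Assign every edge capacity 1; by Menger, the answer equals the max flow.
Path S→T (+1); total 1.
Path S→G→T (+1); total 2.
Path S→B→H→T (+1); total 3.
No residual S→T path; max flow = 3.
Certifying cut of size 3: {G→T, H→T, S→T}.

3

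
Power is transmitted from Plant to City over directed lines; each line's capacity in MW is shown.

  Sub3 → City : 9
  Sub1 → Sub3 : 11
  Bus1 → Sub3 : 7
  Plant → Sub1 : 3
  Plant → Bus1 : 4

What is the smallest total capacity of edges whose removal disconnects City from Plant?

7

Augment Plant→Sub1→Sub3→City: bottleneck 3, flow now 3.
Augment Plant→Bus1→Sub3→City: bottleneck 4, flow now 7.
No augmenting path remains; maximum flow = 7.
By max-flow min-cut, the minimum cut capacity equals the max flow.
In the residual graph, reachable from Plant: {Plant}.
Min-cut edges: Plant→Sub1 (3), Plant→Bus1 (4); capacity 3 + 4 = 7.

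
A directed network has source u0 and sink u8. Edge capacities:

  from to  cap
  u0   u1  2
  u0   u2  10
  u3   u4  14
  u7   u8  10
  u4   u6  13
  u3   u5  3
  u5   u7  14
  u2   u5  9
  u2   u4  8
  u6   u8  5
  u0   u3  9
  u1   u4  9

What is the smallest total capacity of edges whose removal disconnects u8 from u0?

Augment u0→u1→u4→u6→u8: bottleneck 2, flow now 2.
Augment u0→u2→u4→u6→u8: bottleneck 3, flow now 5.
Augment u0→u2→u5→u7→u8: bottleneck 7, flow now 12.
Augment u0→u3→u5→u7→u8: bottleneck 3, flow now 15.
No augmenting path remains; maximum flow = 15.
By max-flow min-cut, the minimum cut capacity equals the max flow.
In the residual graph, reachable from u0: {u0, u1, u2, u3, u4, u5, u6, u7}.
Min-cut edges: u6→u8 (5), u7→u8 (10); capacity 5 + 10 = 15.

15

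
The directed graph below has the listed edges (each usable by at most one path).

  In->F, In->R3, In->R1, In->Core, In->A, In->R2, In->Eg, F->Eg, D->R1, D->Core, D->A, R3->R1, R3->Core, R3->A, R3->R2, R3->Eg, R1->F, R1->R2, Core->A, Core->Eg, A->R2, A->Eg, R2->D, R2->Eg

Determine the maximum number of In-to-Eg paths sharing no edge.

Assign every edge capacity 1; by Menger, the answer equals the max flow.
Path In→Eg (+1); total 1.
Path In→F→Eg (+1); total 2.
Path In→R3→Eg (+1); total 3.
Path In→Core→Eg (+1); total 4.
Path In→A→Eg (+1); total 5.
Path In→R2→Eg (+1); total 6.
No residual In→Eg path; max flow = 6.
Certifying cut of size 6: {A→Eg, Core→Eg, F→Eg, In→Eg, In→R3, R2→Eg}.

6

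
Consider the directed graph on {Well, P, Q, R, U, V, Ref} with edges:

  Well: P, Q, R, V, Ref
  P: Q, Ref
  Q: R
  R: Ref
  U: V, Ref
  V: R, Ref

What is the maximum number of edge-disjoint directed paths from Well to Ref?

Assign every edge capacity 1; by Menger, the answer equals the max flow.
Path Well→Ref (+1); total 1.
Path Well→P→Ref (+1); total 2.
Path Well→R→Ref (+1); total 3.
Path Well→V→Ref (+1); total 4.
No residual Well→Ref path; max flow = 4.
Certifying cut of size 4: {R→Ref, Well→P, Well→Ref, Well→V}.

4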